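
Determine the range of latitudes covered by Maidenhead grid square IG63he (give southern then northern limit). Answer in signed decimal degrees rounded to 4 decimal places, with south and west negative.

Field I=8, G=6: +8·20° lon, +6·10° lat → SW at lon -20°, lat -30°.
Square 6, 3: +6·2° lon, +3·1° lat → SW at lon -8°, lat -27°.
Subsquare h=7, e=4: +7·0.0833333° lon, +4·0.0416667° lat → SW at lon -7.41667°, lat -26.8333°.
Cell spans 0.0833333° lon × 0.0416667° lat.
south -26.8333, north -26.7917.

-26.8333, -26.7917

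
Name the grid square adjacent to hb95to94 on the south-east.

HB95uo03

Longitude extended square 9; +1 → 10, wraps to 0, carry into subsquare.
Longitude subsquare t = 19; +1 → 20 = u.
Latitude extended square 4; −1 → 3.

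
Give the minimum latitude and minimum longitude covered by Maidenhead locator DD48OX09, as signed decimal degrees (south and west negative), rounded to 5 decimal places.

-51.00417, -110.83333

Field D=3, D=3: +3·20° lon, +3·10° lat → SW at lon -120°, lat -60°.
Square 4, 8: +4·2° lon, +8·1° lat → SW at lon -112°, lat -52°.
Subsquare o=14, x=23: +14·0.0833333° lon, +23·0.0416667° lat → SW at lon -110.833°, lat -51.0417°.
Extended square 0, 9: +0·0.00833333° lon, +9·0.00416667° lat → SW at lon -110.833°, lat -51.0042°.
latitude -51.00417, longitude -110.83333.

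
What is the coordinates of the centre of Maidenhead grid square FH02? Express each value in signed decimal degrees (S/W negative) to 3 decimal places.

-17.500, -79.000

Field F=5, H=7: +5·20° lon, +7·10° lat → SW at lon -80°, lat -20°.
Square 0, 2: +0·2° lon, +2·1° lat → SW at lon -80°, lat -18°.
Cell spans 2° lon × 1° lat. Centre is SW corner plus half of each.
latitude -17.500, longitude -79.000.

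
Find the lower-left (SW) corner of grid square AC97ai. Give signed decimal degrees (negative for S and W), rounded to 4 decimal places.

Field A=0, C=2: +0·20° lon, +2·10° lat → SW at lon -180°, lat -70°.
Square 9, 7: +9·2° lon, +7·1° lat → SW at lon -162°, lat -63°.
Subsquare a=0, i=8: +0·0.0833333° lon, +8·0.0416667° lat → SW at lon -162°, lat -62.6667°.
latitude -62.6667, longitude -162.0000.

-62.6667, -162.0000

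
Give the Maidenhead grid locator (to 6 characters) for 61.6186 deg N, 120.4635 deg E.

PP01fo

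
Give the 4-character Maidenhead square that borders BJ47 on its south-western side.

BJ36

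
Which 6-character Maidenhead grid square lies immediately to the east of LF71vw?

Longitude subsquare v = 21; +1 → 22 = w.
The latitude characters are unchanged.

LF71ww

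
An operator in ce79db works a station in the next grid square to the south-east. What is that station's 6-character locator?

CE79ea

Longitude subsquare d = 3; +1 → 4 = e.
Latitude subsquare b = 1; −1 → 0 = a.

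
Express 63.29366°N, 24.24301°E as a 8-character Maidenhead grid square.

Shift to the Maidenhead origin (180°W, 90°S): lon 204.24301, lat 153.29366.
Field: lon ⌊204.24301/20⌋ = 10 → K; lat ⌊153.29366/10⌋ = 15 → P.
Square: lon ⌊4.24301/2⌋ = 2; lat ⌊3.29366/1⌋ = 3.
Subsquare: lon ⌊0.24301/0.0833333⌋ = 2 → c; lat ⌊0.29366/0.0416667⌋ = 7 → h.
Extended square: lon ⌊0.07634/0.00833333⌋ = 9; lat ⌊0.00199/0.00416667⌋ = 0.

KP23ch90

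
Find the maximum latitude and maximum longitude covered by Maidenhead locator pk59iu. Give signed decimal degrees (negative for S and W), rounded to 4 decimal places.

Field P=15, K=10: +15·20° lon, +10·10° lat → SW at lon 120°, lat 10°.
Square 5, 9: +5·2° lon, +9·1° lat → SW at lon 130°, lat 19°.
Subsquare i=8, u=20: +8·0.0833333° lon, +20·0.0416667° lat → SW at lon 130.667°, lat 19.8333°.
Cell spans 0.0833333° lon × 0.0416667° lat. NE corner is SW corner plus one full cell.
latitude 19.8750, longitude 130.7500.

19.8750, 130.7500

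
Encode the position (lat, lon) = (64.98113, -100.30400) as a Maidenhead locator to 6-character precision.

Add 180° to longitude and 90° to latitude: 79.6960, 154.9811.
Field: lon ⌊79.6960/20⌋ = 3 → D; lat ⌊154.9811/10⌋ = 15 → P.
Square: lon ⌊19.6960/2⌋ = 9; lat ⌊4.9811/1⌋ = 4.
Subsquare: lon ⌊1.6960/0.0833333⌋ = 20 → u; lat ⌊0.9811/0.0416667⌋ = 23 → x.

DP94ux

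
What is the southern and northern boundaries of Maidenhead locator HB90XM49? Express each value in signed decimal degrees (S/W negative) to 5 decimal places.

-79.46250, -79.45833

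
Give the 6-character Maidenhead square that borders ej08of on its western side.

Longitude subsquare o = 14; −1 → 13 = n.
The latitude characters are unchanged.

EJ08nf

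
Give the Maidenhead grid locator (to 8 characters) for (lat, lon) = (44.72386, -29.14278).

HN54kr23

Offset from 180°W / 90°S: lon 150.85722°, lat 134.72386°.
Field: lon ⌊150.85722/20⌋ = 7 → H; lat ⌊134.72386/10⌋ = 13 → N.
Square: lon ⌊10.85722/2⌋ = 5; lat ⌊4.72386/1⌋ = 4.
Subsquare: lon ⌊0.85722/0.0833333⌋ = 10 → k; lat ⌊0.72386/0.0416667⌋ = 17 → r.
Extended square: lon ⌊0.02389/0.00833333⌋ = 2; lat ⌊0.01553/0.00416667⌋ = 3.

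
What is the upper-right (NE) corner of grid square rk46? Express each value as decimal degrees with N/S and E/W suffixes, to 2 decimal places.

Field R=17, K=10: +17·20° lon, +10·10° lat → SW at lon 160°, lat 10°.
Square 4, 6: +4·2° lon, +6·1° lat → SW at lon 168°, lat 16°.
Cell spans 2° lon × 1° lat. NE corner is SW corner plus one full cell.
latitude 17.00° N, longitude 170.00° E.

17.00° N, 170.00° E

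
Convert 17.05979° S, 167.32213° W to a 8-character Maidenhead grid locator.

AH62iw15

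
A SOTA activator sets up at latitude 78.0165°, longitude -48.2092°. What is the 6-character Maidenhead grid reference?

Offset from 180°W / 90°S: lon 131.7908°, lat 168.0165°.
Field: 131.7908/20 → 6 → G, 168.0165/10 → 16 → Q; chars GQ.
Square: 11.7908/2 → 5, 8.0165/1 → 8; chars 58.
Subsquare: 1.7908/0.0833333 → 21 → v, 0.0165/0.0416667 → 0 → a; chars va.

GQ58va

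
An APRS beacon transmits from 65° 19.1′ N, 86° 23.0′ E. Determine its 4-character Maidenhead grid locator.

NP35

Shift to the Maidenhead origin (180°W, 90°S): lon 266.38, lat 155.32.
Field (20°×10°, letters A–R): lon ⌊266.38/20⌋ = 13 → N; lat ⌊155.32/10⌋ = 15 → P.
Square (2°×1°, digits 0–9): lon ⌊6.38/2⌋ = 3; lat ⌊5.32/1⌋ = 5.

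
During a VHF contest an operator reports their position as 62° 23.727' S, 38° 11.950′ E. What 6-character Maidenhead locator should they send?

Offset from 180°W / 90°S: lon 218.1992°, lat 27.6046°.
Field (20°×10°, letters A–R): lon ⌊218.1992/20⌋ = 10 → K; lat ⌊27.6046/10⌋ = 2 → C.
Square (2°×1°, digits 0–9): lon ⌊18.1992/2⌋ = 9; lat ⌊7.6046/1⌋ = 7.
Subsquare (5′×2.5′, letters a–x): lon ⌊0.1992/0.0833333⌋ = 2 → c; lat ⌊0.6046/0.0416667⌋ = 14 → o.

KC97co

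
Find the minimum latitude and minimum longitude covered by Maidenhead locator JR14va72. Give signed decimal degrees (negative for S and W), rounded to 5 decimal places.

84.00833, 3.80833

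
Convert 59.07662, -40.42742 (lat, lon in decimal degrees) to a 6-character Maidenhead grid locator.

GO99sb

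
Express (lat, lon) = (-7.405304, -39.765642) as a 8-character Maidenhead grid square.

HI02co82

Shift to the Maidenhead origin (180°W, 90°S): lon 140.23436, lat 82.59470.
Field: lon ⌊140.23436/20⌋ = 7 → H; lat ⌊82.59470/10⌋ = 8 → I.
Square: lon ⌊0.23436/2⌋ = 0; lat ⌊2.59470/1⌋ = 2.
Subsquare: lon ⌊0.23436/0.0833333⌋ = 2 → c; lat ⌊0.59470/0.0416667⌋ = 14 → o.
Extended square: lon ⌊0.06769/0.00833333⌋ = 8; lat ⌊0.01136/0.00416667⌋ = 2.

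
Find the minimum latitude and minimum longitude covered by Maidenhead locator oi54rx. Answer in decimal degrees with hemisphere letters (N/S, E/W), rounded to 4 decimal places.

5.0417° S, 111.4167° E

Field O=14, I=8: +14·20° lon, +8·10° lat → SW at lon 100°, lat -10°.
Square 5, 4: +5·2° lon, +4·1° lat → SW at lon 110°, lat -6°.
Subsquare r=17, x=23: +17·0.0833333° lon, +23·0.0416667° lat → SW at lon 111.417°, lat -5.04167°.
latitude 5.0417° S, longitude 111.4167° E.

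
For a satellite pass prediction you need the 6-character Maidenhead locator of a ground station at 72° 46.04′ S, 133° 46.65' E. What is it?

PB67vf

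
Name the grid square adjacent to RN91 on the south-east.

Longitude square 9; +1 → 10, wraps to 0, carry into field.
Longitude field R = 17; +1 → 18, wraps to 0 = A, wrapping around the antimeridian.
Latitude square 1; −1 → 0.

AN00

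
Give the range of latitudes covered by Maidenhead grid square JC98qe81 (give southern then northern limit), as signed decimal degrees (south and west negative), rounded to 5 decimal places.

-61.82917, -61.82500

Field J=9, C=2: +9·20° lon, +2·10° lat → SW at lon 0°, lat -70°.
Square 9, 8: +9·2° lon, +8·1° lat → SW at lon 18°, lat -62°.
Subsquare q=16, e=4: +16·0.0833333° lon, +4·0.0416667° lat → SW at lon 19.3333°, lat -61.8333°.
Extended square 8, 1: +8·0.00833333° lon, +1·0.00416667° lat → SW at lon 19.4°, lat -61.8292°.
Cell spans 0.00833333° lon × 0.00416667° lat.
south -61.82917, north -61.82500.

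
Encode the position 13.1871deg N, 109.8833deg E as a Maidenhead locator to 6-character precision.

OK43we

Offset from 180°W / 90°S: lon 289.8833°, lat 103.1871°.
Field (20°×10°, letters A–R): lon ⌊289.8833/20⌋ = 14 → O; lat ⌊103.1871/10⌋ = 10 → K.
Square (2°×1°, digits 0–9): lon ⌊9.8833/2⌋ = 4; lat ⌊3.1871/1⌋ = 3.
Subsquare (5′×2.5′, letters a–x): lon ⌊1.8833/0.0833333⌋ = 22 → w; lat ⌊0.1871/0.0416667⌋ = 4 → e.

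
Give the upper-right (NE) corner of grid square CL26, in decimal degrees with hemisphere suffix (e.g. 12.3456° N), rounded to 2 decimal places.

Field C=2, L=11: +2·20° lon, +11·10° lat → SW at lon -140°, lat 20°.
Square 2, 6: +2·2° lon, +6·1° lat → SW at lon -136°, lat 26°.
Cell spans 2° lon × 1° lat. NE corner is SW corner plus one full cell.
latitude 27.00° N, longitude 134.00° W.

27.00° N, 134.00° W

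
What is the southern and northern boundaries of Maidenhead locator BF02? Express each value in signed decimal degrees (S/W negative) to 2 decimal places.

-38.00, -37.00

Field B=1, F=5: +1·20° lon, +5·10° lat → SW at lon -160°, lat -40°.
Square 0, 2: +0·2° lon, +2·1° lat → SW at lon -160°, lat -38°.
Cell spans 2° lon × 1° lat.
south -38.00, north -37.00.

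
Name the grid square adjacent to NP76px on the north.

Latitude subsquare x = 23; +1 → 24, wraps to 0 = a, carry into square.
Latitude square 6; +1 → 7.
The longitude characters are unchanged.

NP77pa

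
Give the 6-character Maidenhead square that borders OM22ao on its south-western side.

OM12xn

Longitude subsquare a = 0; −1 → -1, wraps to 23 = x, carry into square.
Longitude square 2; −1 → 1.
Latitude subsquare o = 14; −1 → 13 = n.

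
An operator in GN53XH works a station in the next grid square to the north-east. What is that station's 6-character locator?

GN63ai

Longitude subsquare x = 23; +1 → 24, wraps to 0 = a, carry into square.
Longitude square 5; +1 → 6.
Latitude subsquare h = 7; +1 → 8 = i.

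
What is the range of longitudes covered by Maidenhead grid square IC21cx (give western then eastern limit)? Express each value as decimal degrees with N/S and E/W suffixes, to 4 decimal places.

Field I=8, C=2: +8·20° lon, +2·10° lat → SW at lon -20°, lat -70°.
Square 2, 1: +2·2° lon, +1·1° lat → SW at lon -16°, lat -69°.
Subsquare c=2, x=23: +2·0.0833333° lon, +23·0.0416667° lat → SW at lon -15.8333°, lat -68.0417°.
Cell spans 0.0833333° lon × 0.0416667° lat.
west 15.8333° W, east 15.7500° W.

15.8333° W, 15.7500° W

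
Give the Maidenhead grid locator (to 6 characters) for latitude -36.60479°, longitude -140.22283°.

BF93vj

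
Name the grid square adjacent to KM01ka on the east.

KM01la

Longitude subsquare k = 10; +1 → 11 = l.
The latitude characters are unchanged.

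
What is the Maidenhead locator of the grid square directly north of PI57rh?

Latitude subsquare h = 7; +1 → 8 = i.
The longitude characters are unchanged.

PI57ri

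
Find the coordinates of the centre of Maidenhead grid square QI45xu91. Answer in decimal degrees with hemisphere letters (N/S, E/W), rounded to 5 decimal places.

4.16042° S, 149.99583° E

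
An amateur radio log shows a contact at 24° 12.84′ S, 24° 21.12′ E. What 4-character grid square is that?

KG25

Offset from 180°W / 90°S: lon 204.35°, lat 65.79°.
Field: 204.35/20 → 10 → K, 65.79/10 → 6 → G; chars KG.
Square: 4.35/2 → 2, 5.79/1 → 5; chars 25.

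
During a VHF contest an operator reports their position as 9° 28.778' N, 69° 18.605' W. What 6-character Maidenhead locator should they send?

FJ59il

Shift to the Maidenhead origin (180°W, 90°S): lon 110.6899, lat 99.4796.
Field: 110.6899/20 → 5 → F, 99.4796/10 → 9 → J; chars FJ.
Square: 10.6899/2 → 5, 9.4796/1 → 9; chars 59.
Subsquare: 0.6899/0.0833333 → 8 → i, 0.4796/0.0416667 → 11 → l; chars il.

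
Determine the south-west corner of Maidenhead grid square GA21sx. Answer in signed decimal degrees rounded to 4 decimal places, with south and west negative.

-88.0417, -54.5000

Field G=6, A=0: +6·20° lon, +0·10° lat → SW at lon -60°, lat -90°.
Square 2, 1: +2·2° lon, +1·1° lat → SW at lon -56°, lat -89°.
Subsquare s=18, x=23: +18·0.0833333° lon, +23·0.0416667° lat → SW at lon -54.5°, lat -88.0417°.
latitude -88.0417, longitude -54.5000.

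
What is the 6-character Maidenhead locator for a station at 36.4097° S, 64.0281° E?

MF23ao

Add 180° to longitude and 90° to latitude: 244.0281, 53.5903.
Field (20°×10°, letters A–R): 244.0281/20 → 12 → M, 53.5903/10 → 5 → F; chars MF.
Square (2°×1°, digits 0–9): 4.0281/2 → 2, 3.5903/1 → 3; chars 23.
Subsquare (5′×2.5′, letters a–x): 0.0281/0.0833333 → 0 → a, 0.5903/0.0416667 → 14 → o; chars ao.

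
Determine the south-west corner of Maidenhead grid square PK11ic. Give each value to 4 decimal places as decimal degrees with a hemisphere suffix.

11.0833° N, 122.6667° E

Field P=15, K=10: +15·20° lon, +10·10° lat → SW at lon 120°, lat 10°.
Square 1, 1: +1·2° lon, +1·1° lat → SW at lon 122°, lat 11°.
Subsquare i=8, c=2: +8·0.0833333° lon, +2·0.0416667° lat → SW at lon 122.667°, lat 11.0833°.
latitude 11.0833° N, longitude 122.6667° E.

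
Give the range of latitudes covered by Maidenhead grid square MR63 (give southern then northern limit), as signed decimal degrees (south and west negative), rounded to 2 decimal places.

83.00, 84.00

Field M=12, R=17: +12·20° lon, +17·10° lat → SW at lon 60°, lat 80°.
Square 6, 3: +6·2° lon, +3·1° lat → SW at lon 72°, lat 83°.
Cell spans 2° lon × 1° lat.
south 83.00, north 84.00.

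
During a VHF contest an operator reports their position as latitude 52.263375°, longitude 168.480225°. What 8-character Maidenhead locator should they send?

RO42fg73

Add 180° to longitude and 90° to latitude: 348.48023, 142.26337.
Field: lon ⌊348.48023/20⌋ = 17 → R; lat ⌊142.26337/10⌋ = 14 → O.
Square: lon ⌊8.48023/2⌋ = 4; lat ⌊2.26337/1⌋ = 2.
Subsquare: lon ⌊0.48023/0.0833333⌋ = 5 → f; lat ⌊0.26337/0.0416667⌋ = 6 → g.
Extended square: lon ⌊0.06356/0.00833333⌋ = 7; lat ⌊0.01337/0.00416667⌋ = 3.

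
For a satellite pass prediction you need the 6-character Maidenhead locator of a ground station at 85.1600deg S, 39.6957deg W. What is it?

Shift to the Maidenhead origin (180°W, 90°S): lon 140.3043, lat 4.8400.
Field: 140.3043/20 → 7 → H, 4.8400/10 → 0 → A; chars HA.
Square: 0.3043/2 → 0, 4.8400/1 → 4; chars 04.
Subsquare: 0.3043/0.0833333 → 3 → d, 0.8400/0.0416667 → 20 → u; chars du.

HA04du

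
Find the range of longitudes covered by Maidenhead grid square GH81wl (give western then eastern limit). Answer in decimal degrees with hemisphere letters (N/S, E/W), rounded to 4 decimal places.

Field G=6, H=7: +6·20° lon, +7·10° lat → SW at lon -60°, lat -20°.
Square 8, 1: +8·2° lon, +1·1° lat → SW at lon -44°, lat -19°.
Subsquare w=22, l=11: +22·0.0833333° lon, +11·0.0416667° lat → SW at lon -42.1667°, lat -18.5417°.
Cell spans 0.0833333° lon × 0.0416667° lat.
west 42.1667° W, east 42.0833° W.

42.1667° W, 42.0833° W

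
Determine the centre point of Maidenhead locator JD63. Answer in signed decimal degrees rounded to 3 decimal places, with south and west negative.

-56.500, 13.000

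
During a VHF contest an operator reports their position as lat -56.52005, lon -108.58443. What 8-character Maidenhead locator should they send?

Add 180° to longitude and 90° to latitude: 71.41557, 33.47995.
Field: 71.41557/20 → 3 → D, 33.47995/10 → 3 → D; chars DD.
Square: 11.41557/2 → 5, 3.47995/1 → 3; chars 53.
Subsquare: 1.41557/0.0833333 → 16 → q, 0.47995/0.0416667 → 11 → l; chars ql.
Extended square: 0.08224/0.00833333 → 9, 0.02162/0.00416667 → 5; chars 95.

DD53ql95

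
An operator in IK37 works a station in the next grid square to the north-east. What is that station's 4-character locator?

Longitude square 3; +1 → 4.
Latitude square 7; +1 → 8.

IK48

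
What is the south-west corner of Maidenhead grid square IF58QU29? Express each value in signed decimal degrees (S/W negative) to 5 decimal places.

-31.12917, -8.65000

Field I=8, F=5: +8·20° lon, +5·10° lat → SW at lon -20°, lat -40°.
Square 5, 8: +5·2° lon, +8·1° lat → SW at lon -10°, lat -32°.
Subsquare q=16, u=20: +16·0.0833333° lon, +20·0.0416667° lat → SW at lon -8.66667°, lat -31.1667°.
Extended square 2, 9: +2·0.00833333° lon, +9·0.00416667° lat → SW at lon -8.65°, lat -31.1292°.
latitude -31.12917, longitude -8.65000.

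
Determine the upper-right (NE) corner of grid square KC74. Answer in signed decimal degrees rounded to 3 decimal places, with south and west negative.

-65.000, 36.000

Field K=10, C=2: +10·20° lon, +2·10° lat → SW at lon 20°, lat -70°.
Square 7, 4: +7·2° lon, +4·1° lat → SW at lon 34°, lat -66°.
Cell spans 2° lon × 1° lat. NE corner is SW corner plus one full cell.
latitude -65.000, longitude 36.000.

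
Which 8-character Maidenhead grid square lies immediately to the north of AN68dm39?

AN68dn30

Latitude extended square 9; +1 → 10, wraps to 0, carry into subsquare.
Latitude subsquare m = 12; +1 → 13 = n.
The longitude characters are unchanged.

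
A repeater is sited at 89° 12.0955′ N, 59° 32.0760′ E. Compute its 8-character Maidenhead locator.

LR99se48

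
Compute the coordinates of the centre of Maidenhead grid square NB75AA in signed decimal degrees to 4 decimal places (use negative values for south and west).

Field N=13, B=1: +13·20° lon, +1·10° lat → SW at lon 80°, lat -80°.
Square 7, 5: +7·2° lon, +5·1° lat → SW at lon 94°, lat -75°.
Subsquare a=0, a=0: +0·0.0833333° lon, +0·0.0416667° lat → SW at lon 94°, lat -75°.
Cell spans 0.0833333° lon × 0.0416667° lat. Centre is SW corner plus half of each.
latitude -74.9792, longitude 94.0417.

-74.9792, 94.0417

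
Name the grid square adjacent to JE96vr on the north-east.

Longitude subsquare v = 21; +1 → 22 = w.
Latitude subsquare r = 17; +1 → 18 = s.

JE96ws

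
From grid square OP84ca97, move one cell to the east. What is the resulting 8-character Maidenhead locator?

OP84da07

Longitude extended square 9; +1 → 10, wraps to 0, carry into subsquare.
Longitude subsquare c = 2; +1 → 3 = d.
The latitude characters are unchanged.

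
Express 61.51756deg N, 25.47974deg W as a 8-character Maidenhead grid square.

Add 180° to longitude and 90° to latitude: 154.52026, 151.51756.
Field: 154.52026/20 → 7 → H, 151.51756/10 → 15 → P; chars HP.
Square: 14.52026/2 → 7, 1.51756/1 → 1; chars 71.
Subsquare: 0.52026/0.0833333 → 6 → g, 0.51756/0.0416667 → 12 → m; chars gm.
Extended square: 0.02026/0.00833333 → 2, 0.01756/0.00416667 → 4; chars 24.

HP71gm24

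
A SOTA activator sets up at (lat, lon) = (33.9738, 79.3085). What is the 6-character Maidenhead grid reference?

MM93px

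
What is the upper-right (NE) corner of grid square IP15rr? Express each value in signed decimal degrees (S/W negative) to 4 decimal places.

Field I=8, P=15: +8·20° lon, +15·10° lat → SW at lon -20°, lat 60°.
Square 1, 5: +1·2° lon, +5·1° lat → SW at lon -18°, lat 65°.
Subsquare r=17, r=17: +17·0.0833333° lon, +17·0.0416667° lat → SW at lon -16.5833°, lat 65.7083°.
Cell spans 0.0833333° lon × 0.0416667° lat. NE corner is SW corner plus one full cell.
latitude 65.7500, longitude -16.5000.

65.7500, -16.5000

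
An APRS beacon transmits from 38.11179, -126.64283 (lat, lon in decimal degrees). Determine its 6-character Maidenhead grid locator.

Shift to the Maidenhead origin (180°W, 90°S): lon 53.3572, lat 128.1118.
Field (20°×10°, letters A–R): 53.3572/20 → 2 → C, 128.1118/10 → 12 → M; chars CM.
Square (2°×1°, digits 0–9): 13.3572/2 → 6, 8.1118/1 → 8; chars 68.
Subsquare (5′×2.5′, letters a–x): 1.3572/0.0833333 → 16 → q, 0.1118/0.0416667 → 2 → c; chars qc.

CM68qc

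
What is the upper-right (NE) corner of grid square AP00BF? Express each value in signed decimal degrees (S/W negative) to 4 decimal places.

60.2500, -179.8333

Field A=0, P=15: +0·20° lon, +15·10° lat → SW at lon -180°, lat 60°.
Square 0, 0: +0·2° lon, +0·1° lat → SW at lon -180°, lat 60°.
Subsquare b=1, f=5: +1·0.0833333° lon, +5·0.0416667° lat → SW at lon -179.917°, lat 60.2083°.
Cell spans 0.0833333° lon × 0.0416667° lat. NE corner is SW corner plus one full cell.
latitude 60.2500, longitude -179.8333.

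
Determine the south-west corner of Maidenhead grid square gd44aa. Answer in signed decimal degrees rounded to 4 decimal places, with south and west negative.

-56.0000, -52.0000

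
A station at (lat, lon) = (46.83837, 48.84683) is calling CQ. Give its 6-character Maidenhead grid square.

LN46ku

Add 180° to longitude and 90° to latitude: 228.8468, 136.8384.
Field (20°×10°, letters A–R): lon ⌊228.8468/20⌋ = 11 → L; lat ⌊136.8384/10⌋ = 13 → N.
Square (2°×1°, digits 0–9): lon ⌊8.8468/2⌋ = 4; lat ⌊6.8384/1⌋ = 6.
Subsquare (5′×2.5′, letters a–x): lon ⌊0.8468/0.0833333⌋ = 10 → k; lat ⌊0.8384/0.0416667⌋ = 20 → u.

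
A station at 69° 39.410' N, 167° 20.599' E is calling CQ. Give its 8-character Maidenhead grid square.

Offset from 180°W / 90°S: lon 347.34332°, lat 159.65683°.
Field (20°×10°, letters A–R): lon ⌊347.34332/20⌋ = 17 → R; lat ⌊159.65683/10⌋ = 15 → P.
Square (2°×1°, digits 0–9): lon ⌊7.34332/2⌋ = 3; lat ⌊9.65683/1⌋ = 9.
Subsquare (5′×2.5′, letters a–x): lon ⌊1.34332/0.0833333⌋ = 16 → q; lat ⌊0.65683/0.0416667⌋ = 15 → p.
Extended square (30″×15″, digits 0–9): lon ⌊0.00998/0.00833333⌋ = 1; lat ⌊0.03183/0.00416667⌋ = 7.

RP39qp17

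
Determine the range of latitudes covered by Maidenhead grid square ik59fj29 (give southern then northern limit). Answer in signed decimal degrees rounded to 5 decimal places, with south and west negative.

Field I=8, K=10: +8·20° lon, +10·10° lat → SW at lon -20°, lat 10°.
Square 5, 9: +5·2° lon, +9·1° lat → SW at lon -10°, lat 19°.
Subsquare f=5, j=9: +5·0.0833333° lon, +9·0.0416667° lat → SW at lon -9.58333°, lat 19.375°.
Extended square 2, 9: +2·0.00833333° lon, +9·0.00416667° lat → SW at lon -9.56667°, lat 19.4125°.
Cell spans 0.00833333° lon × 0.00416667° lat.
south 19.41250, north 19.41667.

19.41250, 19.41667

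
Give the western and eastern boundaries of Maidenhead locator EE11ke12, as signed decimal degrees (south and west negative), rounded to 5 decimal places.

-97.15833, -97.15000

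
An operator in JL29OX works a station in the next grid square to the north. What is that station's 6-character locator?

JM20oa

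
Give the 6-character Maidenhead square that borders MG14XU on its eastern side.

Longitude subsquare x = 23; +1 → 24, wraps to 0 = a, carry into square.
Longitude square 1; +1 → 2.
The latitude characters are unchanged.

MG24au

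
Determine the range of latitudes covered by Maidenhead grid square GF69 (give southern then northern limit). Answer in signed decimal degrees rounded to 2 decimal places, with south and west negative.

-31.00, -30.00

Field G=6, F=5: +6·20° lon, +5·10° lat → SW at lon -60°, lat -40°.
Square 6, 9: +6·2° lon, +9·1° lat → SW at lon -48°, lat -31°.
Cell spans 2° lon × 1° lat.
south -31.00, north -30.00.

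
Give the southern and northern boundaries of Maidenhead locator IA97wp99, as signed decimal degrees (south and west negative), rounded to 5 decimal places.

-82.33750, -82.33333

Field I=8, A=0: +8·20° lon, +0·10° lat → SW at lon -20°, lat -90°.
Square 9, 7: +9·2° lon, +7·1° lat → SW at lon -2°, lat -83°.
Subsquare w=22, p=15: +22·0.0833333° lon, +15·0.0416667° lat → SW at lon -0.166667°, lat -82.375°.
Extended square 9, 9: +9·0.00833333° lon, +9·0.00416667° lat → SW at lon -0.0916667°, lat -82.3375°.
Cell spans 0.00833333° lon × 0.00416667° lat.
south -82.33750, north -82.33333.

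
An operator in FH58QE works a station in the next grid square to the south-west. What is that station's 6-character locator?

FH58pd

Longitude subsquare q = 16; −1 → 15 = p.
Latitude subsquare e = 4; −1 → 3 = d.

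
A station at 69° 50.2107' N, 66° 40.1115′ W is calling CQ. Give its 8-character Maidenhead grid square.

FP69pu90

Shift to the Maidenhead origin (180°W, 90°S): lon 113.33147, lat 159.83684.
Field (20°×10°, letters A–R): 113.33147/20 → 5 → F, 159.83684/10 → 15 → P; chars FP.
Square (2°×1°, digits 0–9): 13.33147/2 → 6, 9.83684/1 → 9; chars 69.
Subsquare (5′×2.5′, letters a–x): 1.33147/0.0833333 → 15 → p, 0.83684/0.0416667 → 20 → u; chars pu.
Extended square (30″×15″, digits 0–9): 0.08147/0.00833333 → 9, 0.00351/0.00416667 → 0; chars 90.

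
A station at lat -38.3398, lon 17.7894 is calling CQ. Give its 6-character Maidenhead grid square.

JF81vp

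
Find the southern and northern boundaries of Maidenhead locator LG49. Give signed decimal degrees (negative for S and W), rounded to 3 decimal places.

-21.000, -20.000

Field L=11, G=6: +11·20° lon, +6·10° lat → SW at lon 40°, lat -30°.
Square 4, 9: +4·2° lon, +9·1° lat → SW at lon 48°, lat -21°.
Cell spans 2° lon × 1° lat.
south -21.000, north -20.000.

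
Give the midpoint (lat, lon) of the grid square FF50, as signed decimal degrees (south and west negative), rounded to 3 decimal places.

Field F=5, F=5: +5·20° lon, +5·10° lat → SW at lon -80°, lat -40°.
Square 5, 0: +5·2° lon, +0·1° lat → SW at lon -70°, lat -40°.
Cell spans 2° lon × 1° lat. Centre is SW corner plus half of each.
latitude -39.500, longitude -69.000.

-39.500, -69.000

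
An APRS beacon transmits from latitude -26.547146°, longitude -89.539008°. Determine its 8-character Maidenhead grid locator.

EG53fk58

Offset from 180°W / 90°S: lon 90.46099°, lat 63.45285°.
Field: lon ⌊90.46099/20⌋ = 4 → E; lat ⌊63.45285/10⌋ = 6 → G.
Square: lon ⌊10.46099/2⌋ = 5; lat ⌊3.45285/1⌋ = 3.
Subsquare: lon ⌊0.46099/0.0833333⌋ = 5 → f; lat ⌊0.45285/0.0416667⌋ = 10 → k.
Extended square: lon ⌊0.04433/0.00833333⌋ = 5; lat ⌊0.03619/0.00416667⌋ = 8.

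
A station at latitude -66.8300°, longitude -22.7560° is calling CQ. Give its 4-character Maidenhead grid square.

Offset from 180°W / 90°S: lon 157.24°, lat 23.17°.
Field (20°×10°, letters A–R): 157.24/20 → 7 → H, 23.17/10 → 2 → C; chars HC.
Square (2°×1°, digits 0–9): 17.24/2 → 8, 3.17/1 → 3; chars 83.

HC83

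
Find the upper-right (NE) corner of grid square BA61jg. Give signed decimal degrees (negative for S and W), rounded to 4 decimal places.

Field B=1, A=0: +1·20° lon, +0·10° lat → SW at lon -160°, lat -90°.
Square 6, 1: +6·2° lon, +1·1° lat → SW at lon -148°, lat -89°.
Subsquare j=9, g=6: +9·0.0833333° lon, +6·0.0416667° lat → SW at lon -147.25°, lat -88.75°.
Cell spans 0.0833333° lon × 0.0416667° lat. NE corner is SW corner plus one full cell.
latitude -88.7083, longitude -147.1667.

-88.7083, -147.1667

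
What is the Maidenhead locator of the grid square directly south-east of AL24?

Longitude square 2; +1 → 3.
Latitude square 4; −1 → 3.

AL33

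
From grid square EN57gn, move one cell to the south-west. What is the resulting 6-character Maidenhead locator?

Longitude subsquare g = 6; −1 → 5 = f.
Latitude subsquare n = 13; −1 → 12 = m.

EN57fm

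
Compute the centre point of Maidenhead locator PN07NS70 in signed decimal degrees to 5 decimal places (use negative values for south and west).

Field P=15, N=13: +15·20° lon, +13·10° lat → SW at lon 120°, lat 40°.
Square 0, 7: +0·2° lon, +7·1° lat → SW at lon 120°, lat 47°.
Subsquare n=13, s=18: +13·0.0833333° lon, +18·0.0416667° lat → SW at lon 121.083°, lat 47.75°.
Extended square 7, 0: +7·0.00833333° lon, +0·0.00416667° lat → SW at lon 121.142°, lat 47.75°.
Cell spans 0.00833333° lon × 0.00416667° lat. Centre is SW corner plus half of each.
latitude 47.75208, longitude 121.14583.

47.75208, 121.14583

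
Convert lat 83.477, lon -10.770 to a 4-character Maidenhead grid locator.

IR43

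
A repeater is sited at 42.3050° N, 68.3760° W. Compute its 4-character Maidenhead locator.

Add 180° to longitude and 90° to latitude: 111.62, 132.31.
Field: lon ⌊111.62/20⌋ = 5 → F; lat ⌊132.31/10⌋ = 13 → N.
Square: lon ⌊11.62/2⌋ = 5; lat ⌊2.31/1⌋ = 2.

FN52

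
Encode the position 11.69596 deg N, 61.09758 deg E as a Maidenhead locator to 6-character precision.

MK01nq

Add 180° to longitude and 90° to latitude: 241.0976, 101.6960.
Field: 241.0976/20 → 12 → M, 101.6960/10 → 10 → K; chars MK.
Square: 1.0976/2 → 0, 1.6960/1 → 1; chars 01.
Subsquare: 1.0976/0.0833333 → 13 → n, 0.6960/0.0416667 → 16 → q; chars nq.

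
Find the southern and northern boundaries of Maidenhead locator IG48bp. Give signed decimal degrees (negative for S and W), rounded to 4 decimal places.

-21.3750, -21.3333

Field I=8, G=6: +8·20° lon, +6·10° lat → SW at lon -20°, lat -30°.
Square 4, 8: +4·2° lon, +8·1° lat → SW at lon -12°, lat -22°.
Subsquare b=1, p=15: +1·0.0833333° lon, +15·0.0416667° lat → SW at lon -11.9167°, lat -21.375°.
Cell spans 0.0833333° lon × 0.0416667° lat.
south -21.3750, north -21.3333.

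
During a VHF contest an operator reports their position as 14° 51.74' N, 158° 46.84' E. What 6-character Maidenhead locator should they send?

Add 180° to longitude and 90° to latitude: 338.7807, 104.8623.
Field: 338.7807/20 → 16 → Q, 104.8623/10 → 10 → K; chars QK.
Square: 18.7807/2 → 9, 4.8623/1 → 4; chars 94.
Subsquare: 0.7807/0.0833333 → 9 → j, 0.8623/0.0416667 → 20 → u; chars ju.

QK94ju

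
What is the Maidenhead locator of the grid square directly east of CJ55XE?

CJ65ae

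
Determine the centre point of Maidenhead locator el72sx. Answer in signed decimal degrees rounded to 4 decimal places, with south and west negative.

22.9792, -84.4583

Field E=4, L=11: +4·20° lon, +11·10° lat → SW at lon -100°, lat 20°.
Square 7, 2: +7·2° lon, +2·1° lat → SW at lon -86°, lat 22°.
Subsquare s=18, x=23: +18·0.0833333° lon, +23·0.0416667° lat → SW at lon -84.5°, lat 22.9583°.
Cell spans 0.0833333° lon × 0.0416667° lat. Centre is SW corner plus half of each.
latitude 22.9792, longitude -84.4583.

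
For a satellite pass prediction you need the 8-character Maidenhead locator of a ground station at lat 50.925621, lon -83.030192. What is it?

Offset from 180°W / 90°S: lon 96.96981°, lat 140.92562°.
Field: lon ⌊96.96981/20⌋ = 4 → E; lat ⌊140.92562/10⌋ = 14 → O.
Square: lon ⌊16.96981/2⌋ = 8; lat ⌊0.92562/1⌋ = 0.
Subsquare: lon ⌊0.96981/0.0833333⌋ = 11 → l; lat ⌊0.92562/0.0416667⌋ = 22 → w.
Extended square: lon ⌊0.05314/0.00833333⌋ = 6; lat ⌊0.00895/0.00416667⌋ = 2.

EO80lw62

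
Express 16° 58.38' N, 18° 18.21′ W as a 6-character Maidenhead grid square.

IK06ux

Shift to the Maidenhead origin (180°W, 90°S): lon 161.6965, lat 106.9730.
Field: lon ⌊161.6965/20⌋ = 8 → I; lat ⌊106.9730/10⌋ = 10 → K.
Square: lon ⌊1.6965/2⌋ = 0; lat ⌊6.9730/1⌋ = 6.
Subsquare: lon ⌊1.6965/0.0833333⌋ = 20 → u; lat ⌊0.9730/0.0416667⌋ = 23 → x.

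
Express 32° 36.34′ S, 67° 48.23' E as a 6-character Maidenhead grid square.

MF37vj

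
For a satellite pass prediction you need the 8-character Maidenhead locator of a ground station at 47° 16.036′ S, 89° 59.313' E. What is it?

Shift to the Maidenhead origin (180°W, 90°S): lon 269.98855, lat 42.73273.
Field: 269.98855/20 → 13 → N, 42.73273/10 → 4 → E; chars NE.
Square: 9.98855/2 → 4, 2.73273/1 → 2; chars 42.
Subsquare: 1.98855/0.0833333 → 23 → x, 0.73273/0.0416667 → 17 → r; chars xr.
Extended square: 0.07188/0.00833333 → 8, 0.02440/0.00416667 → 5; chars 85.

NE42xr85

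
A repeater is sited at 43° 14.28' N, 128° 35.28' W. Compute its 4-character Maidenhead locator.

Offset from 180°W / 90°S: lon 51.41°, lat 133.24°.
Field: lon ⌊51.41/20⌋ = 2 → C; lat ⌊133.24/10⌋ = 13 → N.
Square: lon ⌊11.41/2⌋ = 5; lat ⌊3.24/1⌋ = 3.

CN53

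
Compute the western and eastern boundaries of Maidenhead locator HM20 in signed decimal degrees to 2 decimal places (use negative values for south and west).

-36.00, -34.00

Field H=7, M=12: +7·20° lon, +12·10° lat → SW at lon -40°, lat 30°.
Square 2, 0: +2·2° lon, +0·1° lat → SW at lon -36°, lat 30°.
Cell spans 2° lon × 1° lat.
west -36.00, east -34.00.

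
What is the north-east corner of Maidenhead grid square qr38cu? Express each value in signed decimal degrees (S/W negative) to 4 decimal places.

88.8750, 146.2500

Field Q=16, R=17: +16·20° lon, +17·10° lat → SW at lon 140°, lat 80°.
Square 3, 8: +3·2° lon, +8·1° lat → SW at lon 146°, lat 88°.
Subsquare c=2, u=20: +2·0.0833333° lon, +20·0.0416667° lat → SW at lon 146.167°, lat 88.8333°.
Cell spans 0.0833333° lon × 0.0416667° lat. NE corner is SW corner plus one full cell.
latitude 88.8750, longitude 146.2500.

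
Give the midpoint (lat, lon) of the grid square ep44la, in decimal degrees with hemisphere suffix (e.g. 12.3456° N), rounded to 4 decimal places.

64.0208° N, 91.0417° W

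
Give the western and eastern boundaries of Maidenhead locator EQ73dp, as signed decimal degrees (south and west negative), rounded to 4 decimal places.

-85.7500, -85.6667

Field E=4, Q=16: +4·20° lon, +16·10° lat → SW at lon -100°, lat 70°.
Square 7, 3: +7·2° lon, +3·1° lat → SW at lon -86°, lat 73°.
Subsquare d=3, p=15: +3·0.0833333° lon, +15·0.0416667° lat → SW at lon -85.75°, lat 73.625°.
Cell spans 0.0833333° lon × 0.0416667° lat.
west -85.7500, east -85.6667.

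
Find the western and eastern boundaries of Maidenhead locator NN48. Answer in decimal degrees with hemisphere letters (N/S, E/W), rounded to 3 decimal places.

88.000° E, 90.000° E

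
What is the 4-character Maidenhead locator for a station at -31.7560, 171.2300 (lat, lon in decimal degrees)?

Shift to the Maidenhead origin (180°W, 90°S): lon 351.23, lat 58.24.
Field: lon ⌊351.23/20⌋ = 17 → R; lat ⌊58.24/10⌋ = 5 → F.
Square: lon ⌊11.23/2⌋ = 5; lat ⌊8.24/1⌋ = 8.

RF58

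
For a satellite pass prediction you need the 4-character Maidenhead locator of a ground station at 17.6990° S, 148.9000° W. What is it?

Add 180° to longitude and 90° to latitude: 31.10, 72.30.
Field (20°×10°, letters A–R): 31.10/20 → 1 → B, 72.30/10 → 7 → H; chars BH.
Square (2°×1°, digits 0–9): 11.10/2 → 5, 2.30/1 → 2; chars 52.

BH52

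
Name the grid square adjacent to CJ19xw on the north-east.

Longitude subsquare x = 23; +1 → 24, wraps to 0 = a, carry into square.
Longitude square 1; +1 → 2.
Latitude subsquare w = 22; +1 → 23 = x.

CJ29ax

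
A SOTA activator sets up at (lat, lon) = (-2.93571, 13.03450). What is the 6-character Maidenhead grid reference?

JI67mb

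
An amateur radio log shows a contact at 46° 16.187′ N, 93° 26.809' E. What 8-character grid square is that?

NN66rg34

Add 180° to longitude and 90° to latitude: 273.44682, 136.26978.
Field: lon ⌊273.44682/20⌋ = 13 → N; lat ⌊136.26978/10⌋ = 13 → N.
Square: lon ⌊13.44682/2⌋ = 6; lat ⌊6.26978/1⌋ = 6.
Subsquare: lon ⌊1.44682/0.0833333⌋ = 17 → r; lat ⌊0.26978/0.0416667⌋ = 6 → g.
Extended square: lon ⌊0.03015/0.00833333⌋ = 3; lat ⌊0.01978/0.00416667⌋ = 4.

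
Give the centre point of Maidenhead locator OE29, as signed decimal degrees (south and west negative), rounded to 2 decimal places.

Field O=14, E=4: +14·20° lon, +4·10° lat → SW at lon 100°, lat -50°.
Square 2, 9: +2·2° lon, +9·1° lat → SW at lon 104°, lat -41°.
Cell spans 2° lon × 1° lat. Centre is SW corner plus half of each.
latitude -40.50, longitude 105.00.

-40.50, 105.00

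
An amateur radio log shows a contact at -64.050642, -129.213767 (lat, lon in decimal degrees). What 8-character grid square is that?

Offset from 180°W / 90°S: lon 50.78623°, lat 25.94936°.
Field: 50.78623/20 → 2 → C, 25.94936/10 → 2 → C; chars CC.
Square: 10.78623/2 → 5, 5.94936/1 → 5; chars 55.
Subsquare: 0.78623/0.0833333 → 9 → j, 0.94936/0.0416667 → 22 → w; chars jw.
Extended square: 0.03623/0.00833333 → 4, 0.03269/0.00416667 → 7; chars 47.

CC55jw47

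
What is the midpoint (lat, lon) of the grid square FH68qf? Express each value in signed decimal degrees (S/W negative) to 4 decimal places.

Field F=5, H=7: +5·20° lon, +7·10° lat → SW at lon -80°, lat -20°.
Square 6, 8: +6·2° lon, +8·1° lat → SW at lon -68°, lat -12°.
Subsquare q=16, f=5: +16·0.0833333° lon, +5·0.0416667° lat → SW at lon -66.6667°, lat -11.7917°.
Cell spans 0.0833333° lon × 0.0416667° lat. Centre is SW corner plus half of each.
latitude -11.7708, longitude -66.6250.

-11.7708, -66.6250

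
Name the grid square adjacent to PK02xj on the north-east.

Longitude subsquare x = 23; +1 → 24, wraps to 0 = a, carry into square.
Longitude square 0; +1 → 1.
Latitude subsquare j = 9; +1 → 10 = k.

PK12ak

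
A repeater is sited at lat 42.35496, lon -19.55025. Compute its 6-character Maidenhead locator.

IN02fi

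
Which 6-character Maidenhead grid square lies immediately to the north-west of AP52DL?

AP52cm

Longitude subsquare d = 3; −1 → 2 = c.
Latitude subsquare l = 11; +1 → 12 = m.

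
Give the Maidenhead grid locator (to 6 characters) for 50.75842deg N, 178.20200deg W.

AO00vs

Offset from 180°W / 90°S: lon 1.7980°, lat 140.7584°.
Field: 1.7980/20 → 0 → A, 140.7584/10 → 14 → O; chars AO.
Square: 1.7980/2 → 0, 0.7584/1 → 0; chars 00.
Subsquare: 1.7980/0.0833333 → 21 → v, 0.7584/0.0416667 → 18 → s; chars vs.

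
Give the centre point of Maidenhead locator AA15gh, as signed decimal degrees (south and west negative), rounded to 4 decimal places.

Field A=0, A=0: +0·20° lon, +0·10° lat → SW at lon -180°, lat -90°.
Square 1, 5: +1·2° lon, +5·1° lat → SW at lon -178°, lat -85°.
Subsquare g=6, h=7: +6·0.0833333° lon, +7·0.0416667° lat → SW at lon -177.5°, lat -84.7083°.
Cell spans 0.0833333° lon × 0.0416667° lat. Centre is SW corner plus half of each.
latitude -84.6875, longitude -177.4583.

-84.6875, -177.4583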